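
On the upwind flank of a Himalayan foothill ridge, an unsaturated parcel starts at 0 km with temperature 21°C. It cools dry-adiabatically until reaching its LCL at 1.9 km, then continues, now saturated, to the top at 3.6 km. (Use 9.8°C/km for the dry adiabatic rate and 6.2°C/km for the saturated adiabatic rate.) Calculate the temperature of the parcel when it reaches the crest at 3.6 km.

Dry to 1900 m: -9.8 × 1.9 km = -18.62°C, so T = 2.38°C.
Saturated to 3600 m: -6.2 × 1.7 km = -10.54°C, so T = -8.16°C.

-8.16°C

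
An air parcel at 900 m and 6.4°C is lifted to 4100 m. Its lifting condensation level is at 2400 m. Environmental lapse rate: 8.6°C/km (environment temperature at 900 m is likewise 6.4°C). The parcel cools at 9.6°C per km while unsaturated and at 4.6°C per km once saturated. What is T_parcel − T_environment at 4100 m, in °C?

Parcel:
  900 → 2400 m (dry, 9.6°C/km): ΔT = -9.6 × 1.5 = -14.4°C → T = -8°C
  2400 → 4100 m (saturated, 4.6°C/km): ΔT = -4.6 × 1.7 = -7.82°C → T = -15.82°C
Environment:
  900 → 4100 m (environment, 8.6°C/km): ΔT = -8.6 × 3.2 = -27.52°C → T = -21.12°C
T_parcel − T_env = -15.82 − (-21.12) = +5.3°C

+5.3°C (parcel warmer than environment)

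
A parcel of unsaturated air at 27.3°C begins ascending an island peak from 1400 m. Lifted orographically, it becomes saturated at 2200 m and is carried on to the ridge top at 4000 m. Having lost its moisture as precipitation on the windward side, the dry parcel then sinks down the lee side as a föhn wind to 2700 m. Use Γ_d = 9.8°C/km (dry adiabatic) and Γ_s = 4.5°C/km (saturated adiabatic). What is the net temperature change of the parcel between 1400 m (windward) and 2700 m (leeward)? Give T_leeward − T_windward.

1400 → 2200 m (dry, 9.8°C/km): ΔT = -9.8 × 0.8 = -7.84°C → T = 19.46°C
2200 → 4000 m (saturated, 4.5°C/km): ΔT = -4.5 × 1.8 = -8.1°C → T = 11.36°C
4000 → 2700 m (dry descent, 9.8°C/km): ΔT = +9.8 × 1.3 = +12.74°C → T = 24.1°C
Net change vs windward start: 24.1 − 27.3 = -3.2°C

-3.2°C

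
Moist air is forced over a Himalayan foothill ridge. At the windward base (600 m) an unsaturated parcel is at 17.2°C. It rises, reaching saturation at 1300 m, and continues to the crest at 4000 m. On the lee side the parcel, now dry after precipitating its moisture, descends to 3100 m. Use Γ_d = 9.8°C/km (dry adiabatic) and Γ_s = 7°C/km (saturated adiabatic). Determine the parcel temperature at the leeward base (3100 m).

0.26°C

600 → 1300 m (dry, 9.8°C/km): ΔT = -9.8 × 0.7 = -6.86°C → T = 10.34°C
1300 → 4000 m (saturated, 7°C/km): ΔT = -7 × 2.7 = -18.9°C → T = -8.56°C
4000 → 3100 m (dry descent, 9.8°C/km): ΔT = +9.8 × 0.9 = +8.82°C → T = 0.26°C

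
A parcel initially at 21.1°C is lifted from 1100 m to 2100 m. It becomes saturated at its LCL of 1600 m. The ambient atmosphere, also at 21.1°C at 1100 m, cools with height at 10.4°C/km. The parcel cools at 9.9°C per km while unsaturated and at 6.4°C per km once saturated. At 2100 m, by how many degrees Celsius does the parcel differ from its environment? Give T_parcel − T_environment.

Parcel:
  From 1100 m to 1600 m (dry): cools by 9.9 × 0.5 = 4.95°C, giving 16.15°C.
  From 1600 m to 2100 m (saturated): cools by 6.4 × 0.5 = 3.2°C, giving 12.95°C.
Environment:
  From 1100 m to 2100 m (environment): cools by 10.4 × 1 = 10.4°C, giving 10.7°C.
T_parcel − T_env = 12.95 − 10.7 = +2.25°C

+2.25°C (parcel warmer than environment)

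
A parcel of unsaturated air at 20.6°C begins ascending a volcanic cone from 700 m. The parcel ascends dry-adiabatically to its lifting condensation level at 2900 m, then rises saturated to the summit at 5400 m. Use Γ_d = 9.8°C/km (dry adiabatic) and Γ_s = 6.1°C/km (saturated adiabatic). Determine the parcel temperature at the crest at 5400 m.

-16.21°C

From 700 m to 2900 m (dry): cools by 9.8 × 2.2 = 21.56°C, giving -0.96°C.
From 2900 m to 5400 m (saturated): cools by 6.1 × 2.5 = 15.25°C, giving -16.21°C.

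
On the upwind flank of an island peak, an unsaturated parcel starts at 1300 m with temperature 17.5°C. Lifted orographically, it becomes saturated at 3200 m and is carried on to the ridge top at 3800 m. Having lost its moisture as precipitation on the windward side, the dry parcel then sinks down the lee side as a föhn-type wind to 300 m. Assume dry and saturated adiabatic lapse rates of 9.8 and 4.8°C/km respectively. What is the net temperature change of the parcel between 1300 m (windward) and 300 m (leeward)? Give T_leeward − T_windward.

+12.8°C

1300–3200 m, dry: Δz = 1.9 km ⇒ ΔT = -18.62°C; T = -1.12°C
3200–3800 m, saturated: Δz = 0.6 km ⇒ ΔT = -2.88°C; T = -4°C
3800–300 m, dry descent: Δz = 3.5 km ⇒ ΔT = +34.3°C; T = 30.3°C
Net change vs windward start: 30.3 − 17.5 = +12.8°C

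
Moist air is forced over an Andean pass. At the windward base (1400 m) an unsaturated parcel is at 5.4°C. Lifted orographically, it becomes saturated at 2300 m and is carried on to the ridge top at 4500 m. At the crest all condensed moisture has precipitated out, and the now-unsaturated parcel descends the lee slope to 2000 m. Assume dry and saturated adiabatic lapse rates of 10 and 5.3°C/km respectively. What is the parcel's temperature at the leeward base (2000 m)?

1400 → 2300 m (dry, 10°C/km): ΔT = -10 × 0.9 = -9°C → T = -3.6°C
2300 → 4500 m (saturated, 5.3°C/km): ΔT = -5.3 × 2.2 = -11.66°C → T = -15.26°C
4500 → 2000 m (dry descent, 10°C/km): ΔT = +10 × 2.5 = +25°C → T = 9.74°C

9.74°C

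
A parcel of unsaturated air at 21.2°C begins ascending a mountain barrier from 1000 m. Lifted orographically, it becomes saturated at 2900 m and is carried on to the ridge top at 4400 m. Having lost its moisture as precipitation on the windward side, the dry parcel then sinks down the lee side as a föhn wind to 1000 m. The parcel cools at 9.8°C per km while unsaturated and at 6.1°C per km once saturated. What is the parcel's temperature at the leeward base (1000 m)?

Dry to 2900 m: -9.8 × 1.9 km = -18.62°C, so T = 2.58°C.
Saturated to 4400 m: -6.1 × 1.5 km = -9.15°C, so T = -6.57°C.
Dry descent to 1000 m: +9.8 × 3.4 km = +33.32°C, so T = 26.75°C.

26.75°C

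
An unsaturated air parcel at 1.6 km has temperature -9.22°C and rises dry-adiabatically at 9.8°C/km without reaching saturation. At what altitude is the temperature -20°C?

Height above start = (-9.22 − (-20)) / 9.8 = 1.1 km
Altitude = 1600 m + 1100 m = 2700 m

2.7 km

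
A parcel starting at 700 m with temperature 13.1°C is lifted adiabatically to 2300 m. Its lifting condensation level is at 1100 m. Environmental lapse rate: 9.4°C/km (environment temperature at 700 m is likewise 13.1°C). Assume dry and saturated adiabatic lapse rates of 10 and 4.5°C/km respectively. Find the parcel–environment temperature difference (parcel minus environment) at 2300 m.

Parcel:
  Dry to 1100 m: -10 × 0.4 km = -4°C, so T = 9.1°C.
  Saturated to 2300 m: -4.5 × 1.2 km = -5.4°C, so T = 3.7°C.
Environment:
  Environment to 2300 m: -9.4 × 1.6 km = -15.04°C, so T = -1.94°C.
T_parcel − T_env = 3.7 − (-1.94) = +5.64°C

+5.64°C (parcel warmer than environment)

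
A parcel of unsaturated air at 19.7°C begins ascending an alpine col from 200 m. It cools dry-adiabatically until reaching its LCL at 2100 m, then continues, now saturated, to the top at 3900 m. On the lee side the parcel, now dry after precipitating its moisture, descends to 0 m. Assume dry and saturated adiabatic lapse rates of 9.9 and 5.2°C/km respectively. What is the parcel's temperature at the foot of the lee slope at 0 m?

Dry to 2100 m: -9.9 × 1.9 km = -18.81°C, so T = 0.89°C.
Saturated to 3900 m: -5.2 × 1.8 km = -9.36°C, so T = -8.47°C.
Dry descent to 0 m: +9.9 × 3.9 km = +38.61°C, so T = 30.14°C.

30.14°C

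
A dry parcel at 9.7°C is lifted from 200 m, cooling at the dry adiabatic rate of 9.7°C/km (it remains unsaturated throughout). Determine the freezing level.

Height above start = (9.7 − 0) / 9.7 = 1 km
Altitude = 200 m + 1000 m = 1200 m

1200 m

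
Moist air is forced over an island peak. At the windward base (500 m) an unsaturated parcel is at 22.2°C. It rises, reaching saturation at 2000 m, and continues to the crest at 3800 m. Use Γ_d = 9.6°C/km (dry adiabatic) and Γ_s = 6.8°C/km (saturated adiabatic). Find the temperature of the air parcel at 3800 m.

-4.44°C

500 → 2000 m (dry, 9.6°C/km): ΔT = -9.6 × 1.5 = -14.4°C → T = 7.8°C
2000 → 3800 m (saturated, 6.8°C/km): ΔT = -6.8 × 1.8 = -12.24°C → T = -4.44°C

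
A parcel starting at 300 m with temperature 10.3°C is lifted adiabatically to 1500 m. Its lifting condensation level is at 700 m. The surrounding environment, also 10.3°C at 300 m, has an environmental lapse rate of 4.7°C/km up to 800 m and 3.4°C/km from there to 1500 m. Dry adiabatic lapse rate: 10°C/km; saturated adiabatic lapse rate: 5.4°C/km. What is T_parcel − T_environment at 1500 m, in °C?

-3.59°C (parcel cooler than environment)

Parcel:
  300 → 700 m (dry, 10°C/km): ΔT = -10 × 0.4 = -4°C → T = 6.3°C
  700 → 1500 m (saturated, 5.4°C/km): ΔT = -5.4 × 0.8 = -4.32°C → T = 1.98°C
Environment:
  300 → 800 m (environment, lower layer, 4.7°C/km): ΔT = -4.7 × 0.5 = -2.35°C → T = 7.95°C
  800 → 1500 m (environment, upper layer, 3.4°C/km): ΔT = -3.4 × 0.7 = -2.38°C → T = 5.57°C
T_parcel − T_env = 1.98 − 5.57 = -3.59°C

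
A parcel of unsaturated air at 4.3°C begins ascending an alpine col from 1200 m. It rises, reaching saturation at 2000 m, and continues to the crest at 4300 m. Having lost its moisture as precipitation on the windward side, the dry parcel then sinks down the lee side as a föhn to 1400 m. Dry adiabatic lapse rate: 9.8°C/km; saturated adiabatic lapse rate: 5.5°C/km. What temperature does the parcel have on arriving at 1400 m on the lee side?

12.23°C

From 1200 m to 2000 m (dry): cools by 9.8 × 0.8 = 7.84°C, giving -3.54°C.
From 2000 m to 4300 m (saturated): cools by 5.5 × 2.3 = 12.65°C, giving -16.19°C.
From 4300 m to 1400 m (dry descent): warms by 9.8 × 2.9 = 28.42°C, giving 12.23°C.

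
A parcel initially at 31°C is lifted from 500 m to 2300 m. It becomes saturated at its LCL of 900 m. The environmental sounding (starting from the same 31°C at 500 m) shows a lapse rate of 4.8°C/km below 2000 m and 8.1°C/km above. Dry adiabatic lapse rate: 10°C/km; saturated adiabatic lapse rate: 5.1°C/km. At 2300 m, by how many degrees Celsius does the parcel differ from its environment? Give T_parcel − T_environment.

Parcel:
  Dry to 900 m: -10 × 0.4 km = -4°C, so T = 27°C.
  Saturated to 2300 m: -5.1 × 1.4 km = -7.14°C, so T = 19.86°C.
Environment:
  Environment, lower layer to 2000 m: -4.8 × 1.5 km = -7.2°C, so T = 23.8°C.
  Environment, upper layer to 2300 m: -8.1 × 0.3 km = -2.43°C, so T = 21.37°C.
T_parcel − T_env = 19.86 − 21.37 = -1.51°C

-1.51°C (parcel cooler than environment)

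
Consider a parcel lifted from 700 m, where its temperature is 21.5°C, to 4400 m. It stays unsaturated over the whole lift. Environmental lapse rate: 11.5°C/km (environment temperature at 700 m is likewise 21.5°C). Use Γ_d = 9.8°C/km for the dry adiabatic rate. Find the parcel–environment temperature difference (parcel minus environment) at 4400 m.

Parcel:
  Dry to 4400 m: -9.8 × 3.7 km = -36.26°C, so T = -14.76°C.
Environment:
  Environment to 4400 m: -11.5 × 3.7 km = -42.55°C, so T = -21.05°C.
T_parcel − T_env = -14.76 − (-21.05) = +6.29°C

+6.29°C (parcel warmer than environment)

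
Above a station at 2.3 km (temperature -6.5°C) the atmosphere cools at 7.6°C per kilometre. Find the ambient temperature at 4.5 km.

2300–4500 m, environmental: Δz = 2.2 km ⇒ ΔT = -16.72°C; T = -23.22°C

-23.22°C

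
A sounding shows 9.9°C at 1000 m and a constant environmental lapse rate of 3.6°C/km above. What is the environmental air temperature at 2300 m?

5.22°C

1000–2300 m, environmental: Δz = 1.3 km ⇒ ΔT = -4.68°C; T = 5.22°C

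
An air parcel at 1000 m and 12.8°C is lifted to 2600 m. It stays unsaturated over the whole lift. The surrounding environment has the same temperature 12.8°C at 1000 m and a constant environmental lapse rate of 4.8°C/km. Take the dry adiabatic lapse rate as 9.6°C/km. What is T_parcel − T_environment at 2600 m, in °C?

Parcel:
  1000 → 2600 m (dry, 9.6°C/km): ΔT = -9.6 × 1.6 = -15.36°C → T = -2.56°C
Environment:
  1000 → 2600 m (environment, 4.8°C/km): ΔT = -4.8 × 1.6 = -7.68°C → T = 5.12°C
T_parcel − T_env = -2.56 − 5.12 = -7.68°C

-7.68°C (parcel cooler than environment)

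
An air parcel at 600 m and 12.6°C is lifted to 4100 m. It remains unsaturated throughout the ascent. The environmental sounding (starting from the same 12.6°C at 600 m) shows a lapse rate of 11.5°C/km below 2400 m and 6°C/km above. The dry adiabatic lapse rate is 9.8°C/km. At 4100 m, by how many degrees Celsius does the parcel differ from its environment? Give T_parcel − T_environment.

-3.4°C (parcel cooler than environment)

Parcel:
  600 → 4100 m (dry, 9.8°C/km): ΔT = -9.8 × 3.5 = -34.3°C → T = -21.7°C
Environment:
  600 → 2400 m (environment, lower layer, 11.5°C/km): ΔT = -11.5 × 1.8 = -20.7°C → T = -8.1°C
  2400 → 4100 m (environment, upper layer, 6°C/km): ΔT = -6 × 1.7 = -10.2°C → T = -18.3°C
T_parcel − T_env = -21.7 − (-18.3) = -3.4°C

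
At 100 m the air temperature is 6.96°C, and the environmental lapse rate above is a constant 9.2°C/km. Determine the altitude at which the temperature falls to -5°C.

1400 m

Height above start = (6.96 − (-5)) / 9.2 = 1.3 km
Altitude = 100 m + 1300 m = 1400 m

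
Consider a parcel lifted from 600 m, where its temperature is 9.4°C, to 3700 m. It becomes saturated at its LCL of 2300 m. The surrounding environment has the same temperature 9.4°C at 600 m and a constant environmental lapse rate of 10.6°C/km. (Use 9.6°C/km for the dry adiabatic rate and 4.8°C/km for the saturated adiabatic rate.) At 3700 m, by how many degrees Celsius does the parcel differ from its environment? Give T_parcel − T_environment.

Parcel:
  From 600 m to 2300 m (dry): cools by 9.6 × 1.7 = 16.32°C, giving -6.92°C.
  From 2300 m to 3700 m (saturated): cools by 4.8 × 1.4 = 6.72°C, giving -13.64°C.
Environment:
  From 600 m to 3700 m (environment): cools by 10.6 × 3.1 = 32.86°C, giving -23.46°C.
T_parcel − T_env = -13.64 − (-23.46) = +9.82°C

+9.82°C (parcel warmer than environment)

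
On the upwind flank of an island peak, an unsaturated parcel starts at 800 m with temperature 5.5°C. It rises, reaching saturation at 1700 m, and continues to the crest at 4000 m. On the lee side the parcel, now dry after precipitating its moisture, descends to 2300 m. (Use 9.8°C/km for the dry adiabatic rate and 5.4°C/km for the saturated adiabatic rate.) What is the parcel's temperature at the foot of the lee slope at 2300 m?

0.92°C

Dry to 1700 m: -9.8 × 0.9 km = -8.82°C, so T = -3.32°C.
Saturated to 4000 m: -5.4 × 2.3 km = -12.42°C, so T = -15.74°C.
Dry descent to 2300 m: +9.8 × 1.7 km = +16.66°C, so T = 0.92°C.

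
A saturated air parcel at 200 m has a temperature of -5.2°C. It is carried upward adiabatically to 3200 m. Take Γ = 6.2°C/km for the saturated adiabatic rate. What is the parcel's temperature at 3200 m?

200–3200 m, saturated adiabatic: Δz = 3 km ⇒ ΔT = -18.6°C; T = -23.8°C

-23.8°C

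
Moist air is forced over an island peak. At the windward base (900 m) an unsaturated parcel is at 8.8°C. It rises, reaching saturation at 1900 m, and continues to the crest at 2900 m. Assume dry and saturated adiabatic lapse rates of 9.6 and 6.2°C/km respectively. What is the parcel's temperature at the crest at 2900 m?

-7°C

900 → 1900 m (dry, 9.6°C/km): ΔT = -9.6 × 1 = -9.6°C → T = -0.8°C
1900 → 2900 m (saturated, 6.2°C/km): ΔT = -6.2 × 1 = -6.2°C → T = -7°C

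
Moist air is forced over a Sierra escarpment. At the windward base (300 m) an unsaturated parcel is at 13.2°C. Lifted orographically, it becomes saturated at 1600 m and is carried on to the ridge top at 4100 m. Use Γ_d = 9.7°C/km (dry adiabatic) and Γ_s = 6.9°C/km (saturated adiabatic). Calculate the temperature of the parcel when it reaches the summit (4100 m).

-16.66°C

Dry to 1600 m: -9.7 × 1.3 km = -12.61°C, so T = 0.59°C.
Saturated to 4100 m: -6.9 × 2.5 km = -17.25°C, so T = -16.66°C.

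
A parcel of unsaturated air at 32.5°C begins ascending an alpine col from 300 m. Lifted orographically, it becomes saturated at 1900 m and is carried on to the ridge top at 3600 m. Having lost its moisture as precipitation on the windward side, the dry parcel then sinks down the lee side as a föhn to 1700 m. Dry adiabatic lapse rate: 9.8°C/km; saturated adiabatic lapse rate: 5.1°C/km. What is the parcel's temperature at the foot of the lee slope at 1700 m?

From 300 m to 1900 m (dry): cools by 9.8 × 1.6 = 15.68°C, giving 16.82°C.
From 1900 m to 3600 m (saturated): cools by 5.1 × 1.7 = 8.67°C, giving 8.15°C.
From 3600 m to 1700 m (dry descent): warms by 9.8 × 1.9 = 18.62°C, giving 26.77°C.

26.77°C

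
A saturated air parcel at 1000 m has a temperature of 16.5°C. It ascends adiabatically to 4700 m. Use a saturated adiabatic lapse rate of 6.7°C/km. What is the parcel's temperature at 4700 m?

1000 → 4700 m (saturated adiabatic, 6.7°C/km): ΔT = -6.7 × 3.7 = -24.79°C → T = -8.29°C

-8.29°C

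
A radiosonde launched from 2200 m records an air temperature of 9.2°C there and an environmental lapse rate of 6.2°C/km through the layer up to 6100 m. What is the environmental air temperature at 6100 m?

-14.98°C

2200–6100 m, environmental: Δz = 3.9 km ⇒ ΔT = -24.18°C; T = -14.98°C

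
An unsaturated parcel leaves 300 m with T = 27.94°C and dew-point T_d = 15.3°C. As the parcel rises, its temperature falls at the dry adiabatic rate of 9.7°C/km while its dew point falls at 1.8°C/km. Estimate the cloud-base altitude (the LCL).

1900 m

T and T_d converge at 9.7 − 1.8 = 7.9°C per km
Height above start = (27.94 − 15.3) / 7.9 = 1.6 km
LCL altitude = 300 m + 1600 m = 1900 m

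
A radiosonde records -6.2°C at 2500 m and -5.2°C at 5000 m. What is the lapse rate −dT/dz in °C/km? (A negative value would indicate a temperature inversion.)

Γ = −ΔT/Δz = (-6.2 − (-5.2)) / (5000 − 2500) m
  = -1°C / 2.5 km = -0.4°C/km

-0.4°C/km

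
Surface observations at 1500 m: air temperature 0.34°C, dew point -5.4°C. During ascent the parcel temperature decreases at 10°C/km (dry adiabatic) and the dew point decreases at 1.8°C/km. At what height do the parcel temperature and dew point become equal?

T and T_d converge at 10 − 1.8 = 8.2°C per km
Height above start = (0.34 − (-5.4)) / 8.2 = 0.7 km
LCL altitude = 1500 m + 700 m = 2200 m

2200 m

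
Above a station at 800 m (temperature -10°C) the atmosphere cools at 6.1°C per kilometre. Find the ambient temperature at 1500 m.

800 → 1500 m (environmental, 6.1°C/km): ΔT = -6.1 × 0.7 = -4.27°C → T = -14.27°C

-14.27°C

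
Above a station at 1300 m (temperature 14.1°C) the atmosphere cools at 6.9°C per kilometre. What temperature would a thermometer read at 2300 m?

7.2°C

1300 → 2300 m (environmental, 6.9°C/km): ΔT = -6.9 × 1 = -6.9°C → T = 7.2°C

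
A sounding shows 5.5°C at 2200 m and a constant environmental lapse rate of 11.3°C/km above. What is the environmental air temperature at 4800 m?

2200–4800 m, environmental: Δz = 2.6 km ⇒ ΔT = -29.38°C; T = -23.88°C

-23.88°C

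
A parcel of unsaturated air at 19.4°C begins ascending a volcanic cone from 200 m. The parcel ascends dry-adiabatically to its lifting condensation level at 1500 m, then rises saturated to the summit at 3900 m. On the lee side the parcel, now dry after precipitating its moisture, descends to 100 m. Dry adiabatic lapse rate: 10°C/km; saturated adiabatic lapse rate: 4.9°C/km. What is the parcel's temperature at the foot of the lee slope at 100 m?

32.64°C

200 → 1500 m (dry, 10°C/km): ΔT = -10 × 1.3 = -13°C → T = 6.4°C
1500 → 3900 m (saturated, 4.9°C/km): ΔT = -4.9 × 2.4 = -11.76°C → T = -5.36°C
3900 → 100 m (dry descent, 10°C/km): ΔT = +10 × 3.8 = +38°C → T = 32.64°C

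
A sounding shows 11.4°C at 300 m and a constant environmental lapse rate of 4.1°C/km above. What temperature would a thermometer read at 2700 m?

Environmental to 2700 m: -4.1 × 2.4 km = -9.84°C, so T = 1.56°C.

1.56°C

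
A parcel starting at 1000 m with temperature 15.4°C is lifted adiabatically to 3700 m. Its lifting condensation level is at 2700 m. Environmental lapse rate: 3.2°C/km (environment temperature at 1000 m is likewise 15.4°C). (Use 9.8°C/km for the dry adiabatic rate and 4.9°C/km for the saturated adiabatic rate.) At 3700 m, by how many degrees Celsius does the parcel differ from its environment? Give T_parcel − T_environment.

-12.92°C (parcel cooler than environment)

Parcel:
  From 1000 m to 2700 m (dry): cools by 9.8 × 1.7 = 16.66°C, giving -1.26°C.
  From 2700 m to 3700 m (saturated): cools by 4.9 × 1 = 4.9°C, giving -6.16°C.
Environment:
  From 1000 m to 3700 m (environment): cools by 3.2 × 2.7 = 8.64°C, giving 6.76°C.
T_parcel − T_env = -6.16 − 6.76 = -12.92°C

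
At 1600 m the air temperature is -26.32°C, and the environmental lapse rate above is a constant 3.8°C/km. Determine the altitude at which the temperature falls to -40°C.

5200 m

Height above start = (-26.32 − (-40)) / 3.8 = 3.6 km
Altitude = 1600 m + 3600 m = 5200 m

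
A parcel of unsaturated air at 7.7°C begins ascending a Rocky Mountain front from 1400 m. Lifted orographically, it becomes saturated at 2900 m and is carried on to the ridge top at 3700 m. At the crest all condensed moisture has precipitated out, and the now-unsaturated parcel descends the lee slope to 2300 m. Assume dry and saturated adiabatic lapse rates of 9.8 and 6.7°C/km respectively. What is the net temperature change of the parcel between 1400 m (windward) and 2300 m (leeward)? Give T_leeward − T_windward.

From 1400 m to 2900 m (dry): cools by 9.8 × 1.5 = 14.7°C, giving -7°C.
From 2900 m to 3700 m (saturated): cools by 6.7 × 0.8 = 5.36°C, giving -12.36°C.
From 3700 m to 2300 m (dry descent): warms by 9.8 × 1.4 = 13.72°C, giving 1.36°C.
Net change vs windward start: 1.36 − 7.7 = -6.34°C

-6.34°C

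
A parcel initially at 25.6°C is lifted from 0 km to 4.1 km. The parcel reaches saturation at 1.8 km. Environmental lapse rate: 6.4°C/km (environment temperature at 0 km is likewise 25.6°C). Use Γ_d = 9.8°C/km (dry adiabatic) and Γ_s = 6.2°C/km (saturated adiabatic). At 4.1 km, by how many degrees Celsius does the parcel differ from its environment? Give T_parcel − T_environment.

-5.66°C (parcel cooler than environment)

Parcel:
  Dry to 1800 m: -9.8 × 1.8 km = -17.64°C, so T = 7.96°C.
  Saturated to 4100 m: -6.2 × 2.3 km = -14.26°C, so T = -6.3°C.
Environment:
  Environment to 4100 m: -6.4 × 4.1 km = -26.24°C, so T = -0.64°C.
T_parcel − T_env = -6.3 − (-0.64) = -5.66°C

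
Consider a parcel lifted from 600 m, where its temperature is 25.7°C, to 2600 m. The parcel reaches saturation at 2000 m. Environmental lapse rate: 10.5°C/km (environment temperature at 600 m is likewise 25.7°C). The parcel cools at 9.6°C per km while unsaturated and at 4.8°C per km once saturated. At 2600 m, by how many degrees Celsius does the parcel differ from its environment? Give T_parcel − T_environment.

+4.68°C (parcel warmer than environment)

Parcel:
  600–2000 m, dry: Δz = 1.4 km ⇒ ΔT = -13.44°C; T = 12.26°C
  2000–2600 m, saturated: Δz = 0.6 km ⇒ ΔT = -2.88°C; T = 9.38°C
Environment:
  600–2600 m, environment: Δz = 2 km ⇒ ΔT = -21°C; T = 4.7°C
T_parcel − T_env = 9.38 − 4.7 = +4.68°C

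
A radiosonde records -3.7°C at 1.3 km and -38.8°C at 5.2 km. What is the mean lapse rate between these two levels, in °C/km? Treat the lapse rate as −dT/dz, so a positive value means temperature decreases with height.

9°C/km

Γ = −ΔT/Δz = (-3.7 − (-38.8)) / (5200 − 1300) m
  = 35.1°C / 3.9 km = 9°C/km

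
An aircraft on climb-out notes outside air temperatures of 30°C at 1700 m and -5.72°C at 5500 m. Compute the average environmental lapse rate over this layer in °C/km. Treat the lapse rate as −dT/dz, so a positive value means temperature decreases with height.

9.4°C/km

Γ = −ΔT/Δz = (30 − (-5.72)) / (5500 − 1700) m
  = 35.72°C / 3.8 km = 9.4°C/km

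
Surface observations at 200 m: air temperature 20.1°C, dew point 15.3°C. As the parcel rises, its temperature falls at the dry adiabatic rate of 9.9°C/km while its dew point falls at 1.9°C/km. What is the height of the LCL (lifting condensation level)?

T and T_d converge at 9.9 − 1.9 = 8°C per km
Height above start = (20.1 − 15.3) / 8 = 0.6 km
LCL altitude = 200 m + 600 m = 800 m

800 m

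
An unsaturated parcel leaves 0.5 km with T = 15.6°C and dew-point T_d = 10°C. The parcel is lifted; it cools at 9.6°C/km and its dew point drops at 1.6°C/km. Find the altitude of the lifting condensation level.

T and T_d converge at 9.6 − 1.6 = 8°C per km
Height above start = (15.6 − 10) / 8 = 0.7 km
LCL altitude = 500 m + 700 m = 1200 m

1.2 km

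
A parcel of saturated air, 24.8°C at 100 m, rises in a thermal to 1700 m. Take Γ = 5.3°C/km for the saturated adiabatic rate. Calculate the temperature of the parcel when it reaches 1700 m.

Saturated adiabatic to 1700 m: -5.3 × 1.6 km = -8.48°C, so T = 16.32°C.

16.32°C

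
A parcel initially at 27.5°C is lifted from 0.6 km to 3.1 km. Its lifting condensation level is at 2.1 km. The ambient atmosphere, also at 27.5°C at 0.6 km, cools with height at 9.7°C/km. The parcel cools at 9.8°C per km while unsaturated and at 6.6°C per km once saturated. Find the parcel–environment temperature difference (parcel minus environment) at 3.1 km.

Parcel:
  600–2100 m, dry: Δz = 1.5 km ⇒ ΔT = -14.7°C; T = 12.8°C
  2100–3100 m, saturated: Δz = 1 km ⇒ ΔT = -6.6°C; T = 6.2°C
Environment:
  600–3100 m, environment: Δz = 2.5 km ⇒ ΔT = -24.25°C; T = 3.25°C
T_parcel − T_env = 6.2 − 3.25 = +2.95°C

+2.95°C (parcel warmer than environment)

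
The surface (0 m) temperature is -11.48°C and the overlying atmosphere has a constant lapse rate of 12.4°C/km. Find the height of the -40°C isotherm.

2300 m

Height above start = (-11.48 − (-40)) / 12.4 = 2.3 km
Altitude = 0 m + 2300 m = 2300 m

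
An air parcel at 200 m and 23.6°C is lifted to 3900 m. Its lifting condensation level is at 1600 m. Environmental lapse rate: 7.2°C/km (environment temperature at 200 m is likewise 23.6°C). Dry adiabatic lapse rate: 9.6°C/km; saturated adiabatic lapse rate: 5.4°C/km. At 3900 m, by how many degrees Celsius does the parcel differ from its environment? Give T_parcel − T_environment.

+0.78°C (parcel warmer than environment)

Parcel:
  200–1600 m, dry: Δz = 1.4 km ⇒ ΔT = -13.44°C; T = 10.16°C
  1600–3900 m, saturated: Δz = 2.3 km ⇒ ΔT = -12.42°C; T = -2.26°C
Environment:
  200–3900 m, environment: Δz = 3.7 km ⇒ ΔT = -26.64°C; T = -3.04°C
T_parcel − T_env = -2.26 − (-3.04) = +0.78°C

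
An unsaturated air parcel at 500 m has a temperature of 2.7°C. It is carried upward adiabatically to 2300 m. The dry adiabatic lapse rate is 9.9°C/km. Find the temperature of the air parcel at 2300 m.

-15.12°C

500–2300 m, dry adiabatic: Δz = 1.8 km ⇒ ΔT = -17.82°C; T = -15.12°C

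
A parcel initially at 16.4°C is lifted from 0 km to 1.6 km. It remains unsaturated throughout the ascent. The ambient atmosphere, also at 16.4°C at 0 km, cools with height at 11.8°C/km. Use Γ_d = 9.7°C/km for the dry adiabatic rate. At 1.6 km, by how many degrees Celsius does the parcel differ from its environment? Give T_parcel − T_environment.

Parcel:
  Dry to 1600 m: -9.7 × 1.6 km = -15.52°C, so T = 0.88°C.
Environment:
  Environment to 1600 m: -11.8 × 1.6 km = -18.88°C, so T = -2.48°C.
T_parcel − T_env = 0.88 − (-2.48) = +3.36°C

+3.36°C (parcel warmer than environment)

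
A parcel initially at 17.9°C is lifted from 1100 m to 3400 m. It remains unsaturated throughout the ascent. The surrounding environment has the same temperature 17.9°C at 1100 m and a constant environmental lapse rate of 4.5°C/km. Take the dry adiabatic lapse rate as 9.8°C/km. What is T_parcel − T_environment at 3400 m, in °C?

Parcel:
  Dry to 3400 m: -9.8 × 2.3 km = -22.54°C, so T = -4.64°C.
Environment:
  Environment to 3400 m: -4.5 × 2.3 km = -10.35°C, so T = 7.55°C.
T_parcel − T_env = -4.64 − 7.55 = -12.19°C

-12.19°C (parcel cooler than environment)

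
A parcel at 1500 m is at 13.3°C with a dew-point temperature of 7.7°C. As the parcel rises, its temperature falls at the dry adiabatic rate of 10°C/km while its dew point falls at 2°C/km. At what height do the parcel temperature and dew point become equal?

2200 m

T and T_d converge at 10 − 2 = 8°C per km
Height above start = (13.3 − 7.7) / 8 = 0.7 km
LCL altitude = 1500 m + 700 m = 2200 m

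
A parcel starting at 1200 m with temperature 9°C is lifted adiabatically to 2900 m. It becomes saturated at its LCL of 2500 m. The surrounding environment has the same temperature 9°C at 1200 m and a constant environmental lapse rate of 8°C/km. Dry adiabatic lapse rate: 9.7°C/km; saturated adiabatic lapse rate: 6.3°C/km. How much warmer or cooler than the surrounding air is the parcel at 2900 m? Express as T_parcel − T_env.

Parcel:
  Dry to 2500 m: -9.7 × 1.3 km = -12.61°C, so T = -3.61°C.
  Saturated to 2900 m: -6.3 × 0.4 km = -2.52°C, so T = -6.13°C.
Environment:
  Environment to 2900 m: -8 × 1.7 km = -13.6°C, so T = -4.6°C.
T_parcel − T_env = -6.13 − (-4.6) = -1.53°C

-1.53°C (parcel cooler than environment)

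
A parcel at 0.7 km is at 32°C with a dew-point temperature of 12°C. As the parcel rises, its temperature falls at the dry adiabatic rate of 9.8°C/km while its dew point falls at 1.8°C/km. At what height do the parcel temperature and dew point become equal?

T and T_d converge at 9.8 − 1.8 = 8°C per km
Height above start = (32 − 12) / 8 = 2.5 km
LCL altitude = 700 m + 2500 m = 3200 m

3.2 km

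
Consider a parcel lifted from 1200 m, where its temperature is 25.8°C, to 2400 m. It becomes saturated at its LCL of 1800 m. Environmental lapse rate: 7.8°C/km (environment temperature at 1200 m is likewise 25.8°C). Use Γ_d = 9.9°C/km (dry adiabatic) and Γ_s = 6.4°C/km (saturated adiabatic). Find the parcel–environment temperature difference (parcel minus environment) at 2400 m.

Parcel:
  From 1200 m to 1800 m (dry): cools by 9.9 × 0.6 = 5.94°C, giving 19.86°C.
  From 1800 m to 2400 m (saturated): cools by 6.4 × 0.6 = 3.84°C, giving 16.02°C.
Environment:
  From 1200 m to 2400 m (environment): cools by 7.8 × 1.2 = 9.36°C, giving 16.44°C.
T_parcel − T_env = 16.02 − 16.44 = -0.42°C

-0.42°C (parcel cooler than environment)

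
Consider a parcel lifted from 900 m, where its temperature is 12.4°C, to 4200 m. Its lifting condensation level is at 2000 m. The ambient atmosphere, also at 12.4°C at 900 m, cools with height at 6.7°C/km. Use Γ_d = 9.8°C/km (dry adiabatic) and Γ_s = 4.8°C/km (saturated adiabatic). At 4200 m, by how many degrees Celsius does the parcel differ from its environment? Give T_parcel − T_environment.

+0.77°C (parcel warmer than environment)

Parcel:
  900 → 2000 m (dry, 9.8°C/km): ΔT = -9.8 × 1.1 = -10.78°C → T = 1.62°C
  2000 → 4200 m (saturated, 4.8°C/km): ΔT = -4.8 × 2.2 = -10.56°C → T = -8.94°C
Environment:
  900 → 4200 m (environment, 6.7°C/km): ΔT = -6.7 × 3.3 = -22.11°C → T = -9.71°C
T_parcel − T_env = -8.94 − (-9.71) = +0.77°C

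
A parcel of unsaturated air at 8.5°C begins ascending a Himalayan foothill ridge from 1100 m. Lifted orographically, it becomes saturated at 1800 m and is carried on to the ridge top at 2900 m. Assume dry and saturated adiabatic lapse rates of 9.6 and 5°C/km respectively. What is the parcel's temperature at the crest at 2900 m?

From 1100 m to 1800 m (dry): cools by 9.6 × 0.7 = 6.72°C, giving 1.78°C.
From 1800 m to 2900 m (saturated): cools by 5 × 1.1 = 5.5°C, giving -3.72°C.

-3.72°C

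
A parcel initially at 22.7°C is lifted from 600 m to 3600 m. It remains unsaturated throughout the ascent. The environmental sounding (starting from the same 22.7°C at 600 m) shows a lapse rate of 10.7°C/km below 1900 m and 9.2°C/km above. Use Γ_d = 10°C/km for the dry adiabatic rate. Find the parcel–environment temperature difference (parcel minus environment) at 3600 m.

-0.45°C (parcel cooler than environment)

Parcel:
  600–3600 m, dry: Δz = 3 km ⇒ ΔT = -30°C; T = -7.3°C
Environment:
  600–1900 m, environment, lower layer: Δz = 1.3 km ⇒ ΔT = -13.91°C; T = 8.79°C
  1900–3600 m, environment, upper layer: Δz = 1.7 km ⇒ ΔT = -15.64°C; T = -6.85°C
T_parcel − T_env = -7.3 − (-6.85) = -0.45°C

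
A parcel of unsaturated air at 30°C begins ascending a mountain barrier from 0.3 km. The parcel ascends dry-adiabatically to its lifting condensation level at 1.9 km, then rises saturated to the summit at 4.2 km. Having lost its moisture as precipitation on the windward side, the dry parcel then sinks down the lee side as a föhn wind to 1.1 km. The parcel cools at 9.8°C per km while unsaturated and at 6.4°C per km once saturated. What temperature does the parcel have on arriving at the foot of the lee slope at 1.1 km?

29.98°C

300 → 1900 m (dry, 9.8°C/km): ΔT = -9.8 × 1.6 = -15.68°C → T = 14.32°C
1900 → 4200 m (saturated, 6.4°C/km): ΔT = -6.4 × 2.3 = -14.72°C → T = -0.4°C
4200 → 1100 m (dry descent, 9.8°C/km): ΔT = +9.8 × 3.1 = +30.38°C → T = 29.98°C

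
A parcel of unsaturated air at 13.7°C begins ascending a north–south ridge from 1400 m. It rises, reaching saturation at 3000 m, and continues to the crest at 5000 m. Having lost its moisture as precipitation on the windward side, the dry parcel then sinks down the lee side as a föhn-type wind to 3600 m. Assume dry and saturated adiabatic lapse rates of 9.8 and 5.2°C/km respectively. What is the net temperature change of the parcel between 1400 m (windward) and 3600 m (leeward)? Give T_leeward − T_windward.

-12.36°C

Dry to 3000 m: -9.8 × 1.6 km = -15.68°C, so T = -1.98°C.
Saturated to 5000 m: -5.2 × 2 km = -10.4°C, so T = -12.38°C.
Dry descent to 3600 m: +9.8 × 1.4 km = +13.72°C, so T = 1.34°C.
Net change vs windward start: 1.34 − 13.7 = -12.36°C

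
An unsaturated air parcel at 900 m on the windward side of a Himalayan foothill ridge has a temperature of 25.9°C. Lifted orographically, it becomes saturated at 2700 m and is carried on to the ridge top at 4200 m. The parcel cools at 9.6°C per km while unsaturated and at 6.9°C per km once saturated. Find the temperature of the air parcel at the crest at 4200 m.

From 900 m to 2700 m (dry): cools by 9.6 × 1.8 = 17.28°C, giving 8.62°C.
From 2700 m to 4200 m (saturated): cools by 6.9 × 1.5 = 10.35°C, giving -1.73°C.

-1.73°C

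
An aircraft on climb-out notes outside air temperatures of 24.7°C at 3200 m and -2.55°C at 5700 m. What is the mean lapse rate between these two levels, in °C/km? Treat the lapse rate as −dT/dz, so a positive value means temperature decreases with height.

10.9°C/km

Γ = −ΔT/Δz = (24.7 − (-2.55)) / (5700 − 3200) m
  = 27.25°C / 2.5 km = 10.9°C/km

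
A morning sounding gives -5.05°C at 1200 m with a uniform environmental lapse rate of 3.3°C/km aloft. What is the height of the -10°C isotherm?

Height above start = (-5.05 − (-10)) / 3.3 = 1.5 km
Altitude = 1200 m + 1500 m = 2700 m

2700 m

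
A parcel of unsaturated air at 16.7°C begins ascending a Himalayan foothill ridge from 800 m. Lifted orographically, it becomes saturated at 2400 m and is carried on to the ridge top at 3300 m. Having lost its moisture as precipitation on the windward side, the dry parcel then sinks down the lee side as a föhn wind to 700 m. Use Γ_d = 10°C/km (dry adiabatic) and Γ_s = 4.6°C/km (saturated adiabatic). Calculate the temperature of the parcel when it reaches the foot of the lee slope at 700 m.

800–2400 m, dry: Δz = 1.6 km ⇒ ΔT = -16°C; T = 0.7°C
2400–3300 m, saturated: Δz = 0.9 km ⇒ ΔT = -4.14°C; T = -3.44°C
3300–700 m, dry descent: Δz = 2.6 km ⇒ ΔT = +26°C; T = 22.56°C

22.56°C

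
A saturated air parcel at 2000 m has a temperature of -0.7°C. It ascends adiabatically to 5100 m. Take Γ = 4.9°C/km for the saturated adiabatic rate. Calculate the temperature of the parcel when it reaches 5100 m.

Saturated adiabatic to 5100 m: -4.9 × 3.1 km = -15.19°C, so T = -15.89°C.

-15.89°C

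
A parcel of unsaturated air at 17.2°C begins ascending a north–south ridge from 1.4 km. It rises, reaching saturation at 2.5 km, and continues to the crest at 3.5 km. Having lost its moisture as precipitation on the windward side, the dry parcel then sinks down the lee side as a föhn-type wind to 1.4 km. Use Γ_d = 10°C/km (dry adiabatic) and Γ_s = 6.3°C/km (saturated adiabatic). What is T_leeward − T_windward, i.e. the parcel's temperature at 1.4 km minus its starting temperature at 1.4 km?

1400–2500 m, dry: Δz = 1.1 km ⇒ ΔT = -11°C; T = 6.2°C
2500–3500 m, saturated: Δz = 1 km ⇒ ΔT = -6.3°C; T = -0.1°C
3500–1400 m, dry descent: Δz = 2.1 km ⇒ ΔT = +21°C; T = 20.9°C
Net change vs windward start: 20.9 − 17.2 = +3.7°C

+3.7°C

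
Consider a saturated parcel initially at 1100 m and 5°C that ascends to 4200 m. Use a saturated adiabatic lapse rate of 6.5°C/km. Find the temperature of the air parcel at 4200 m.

-15.15°C

From 1100 m to 4200 m (saturated adiabatic): cools by 6.5 × 3.1 = 20.15°C, giving -15.15°C.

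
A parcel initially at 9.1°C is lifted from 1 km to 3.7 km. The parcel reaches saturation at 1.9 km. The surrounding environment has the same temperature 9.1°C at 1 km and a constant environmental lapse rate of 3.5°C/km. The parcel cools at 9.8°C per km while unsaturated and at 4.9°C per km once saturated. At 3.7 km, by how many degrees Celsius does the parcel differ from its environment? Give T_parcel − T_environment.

Parcel:
  Dry to 1900 m: -9.8 × 0.9 km = -8.82°C, so T = 0.28°C.
  Saturated to 3700 m: -4.9 × 1.8 km = -8.82°C, so T = -8.54°C.
Environment:
  Environment to 3700 m: -3.5 × 2.7 km = -9.45°C, so T = -0.35°C.
T_parcel − T_env = -8.54 − (-0.35) = -8.19°C

-8.19°C (parcel cooler than environment)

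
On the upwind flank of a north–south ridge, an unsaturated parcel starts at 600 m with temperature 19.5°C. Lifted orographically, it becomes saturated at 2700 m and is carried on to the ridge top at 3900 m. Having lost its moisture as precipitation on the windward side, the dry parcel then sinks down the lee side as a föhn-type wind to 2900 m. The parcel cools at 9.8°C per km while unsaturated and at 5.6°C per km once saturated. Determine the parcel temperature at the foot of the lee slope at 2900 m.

2°C

From 600 m to 2700 m (dry): cools by 9.8 × 2.1 = 20.58°C, giving -1.08°C.
From 2700 m to 3900 m (saturated): cools by 5.6 × 1.2 = 6.72°C, giving -7.8°C.
From 3900 m to 2900 m (dry descent): warms by 9.8 × 1 = 9.8°C, giving 2°C.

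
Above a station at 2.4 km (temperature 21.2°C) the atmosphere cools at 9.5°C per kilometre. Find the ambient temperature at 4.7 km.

From 2400 m to 4700 m (environmental): cools by 9.5 × 2.3 = 21.85°C, giving -0.65°C.

-0.65°C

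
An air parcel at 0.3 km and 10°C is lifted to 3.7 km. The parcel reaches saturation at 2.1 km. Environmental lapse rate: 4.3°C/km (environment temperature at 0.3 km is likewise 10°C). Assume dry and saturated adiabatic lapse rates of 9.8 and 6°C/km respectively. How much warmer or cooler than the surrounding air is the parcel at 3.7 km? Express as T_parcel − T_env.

-12.62°C (parcel cooler than environment)

Parcel:
  From 300 m to 2100 m (dry): cools by 9.8 × 1.8 = 17.64°C, giving -7.64°C.
  From 2100 m to 3700 m (saturated): cools by 6 × 1.6 = 9.6°C, giving -17.24°C.
Environment:
  From 300 m to 3700 m (environment): cools by 4.3 × 3.4 = 14.62°C, giving -4.62°C.
T_parcel − T_env = -17.24 − (-4.62) = -12.62°C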